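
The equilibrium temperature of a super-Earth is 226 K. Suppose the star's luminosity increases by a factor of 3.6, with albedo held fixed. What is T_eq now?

T_eq ≈ 311 K

T_eq ∝ L^(1/4) · d^(−1/2).
T′ = 226 × 3.6^(1/4) = 311 K.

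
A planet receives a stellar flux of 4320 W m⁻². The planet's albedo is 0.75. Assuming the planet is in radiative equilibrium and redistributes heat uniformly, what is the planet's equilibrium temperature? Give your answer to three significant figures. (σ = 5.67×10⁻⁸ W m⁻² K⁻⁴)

Energy balance: absorbed = emitted ⇒ πR²·S(1−A) = 4πR²·σT_eq⁴, so T_eq⁴ = S(1−A)/(4σ).
T_eq = [4320 × 0.25 / (4 × 5.67×10⁻⁸)]^(1/4) = (4.76×10⁹)^(1/4) = 263 K.

T_eq ≈ 263 K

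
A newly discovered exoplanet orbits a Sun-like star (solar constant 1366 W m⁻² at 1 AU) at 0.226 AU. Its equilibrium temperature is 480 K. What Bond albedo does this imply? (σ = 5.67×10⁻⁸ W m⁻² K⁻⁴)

Flux at 0.226 AU: S = 1366/0.226² = 2.67×10⁴ W m⁻².
From T_eq⁴ = S(1−A)/(4σ): 1−A = 4σT_eq⁴/S.
1−A = 4 × 5.67×10⁻⁸ × (480)⁴ / 2.67×10⁴ = 0.450.

A ≈ 0.55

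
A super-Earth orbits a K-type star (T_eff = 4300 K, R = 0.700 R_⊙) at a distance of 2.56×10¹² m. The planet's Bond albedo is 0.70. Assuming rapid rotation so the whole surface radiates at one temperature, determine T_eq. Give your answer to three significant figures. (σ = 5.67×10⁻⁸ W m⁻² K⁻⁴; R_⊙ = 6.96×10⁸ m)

T_eq ≈ 31.0 K

R_⋆ = 0.700 × 6.96×10⁸ = 4.87×10⁸ m.
L = 4πR_⋆²σT_⋆⁴ = 4π(4.87×10⁸)² × 5.67×10⁻⁸ × (4300)⁴ = 5.78×10²⁵ W.
S = L/(4πd²) = 0.702 W m⁻².
Energy balance: absorbed = emitted ⇒ πR²·S(1−A) = 4πR²·σT_eq⁴, so T_eq⁴ = S(1−A)/(4σ).
T_eq = [0.702 × 0.30 / (4 × 5.67×10⁻⁸)]^(1/4) = (9.29×10⁵)^(1/4) = 31.0 K.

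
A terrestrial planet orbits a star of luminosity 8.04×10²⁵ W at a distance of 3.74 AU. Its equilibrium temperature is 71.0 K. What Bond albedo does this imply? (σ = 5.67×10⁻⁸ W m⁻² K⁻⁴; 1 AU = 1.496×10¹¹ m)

A ≈ 0.72

d = 3.74 AU = 5.60×10¹¹ m.
Flux: S = L/(4πd²) = 8.04×10²⁵/(4π×(5.60×10¹¹)²) = 20.4 W m⁻².
From T_eq⁴ = S(1−A)/(4σ): 1−A = 4σT_eq⁴/S.
1−A = 4 × 5.67×10⁻⁸ × (71.0)⁴ / 20.4 = 0.282.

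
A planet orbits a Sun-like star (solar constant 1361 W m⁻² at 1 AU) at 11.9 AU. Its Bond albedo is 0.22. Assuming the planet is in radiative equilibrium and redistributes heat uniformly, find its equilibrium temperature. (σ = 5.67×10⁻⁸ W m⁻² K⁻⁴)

T_eq ≈ 75.8 K

Flux at 11.9 AU: S = 1361/11.9² = 9.61 W m⁻².
Energy balance: absorbed = emitted ⇒ πR²·S(1−A) = 4πR²·σT_eq⁴, so T_eq⁴ = S(1−A)/(4σ).
T_eq = [9.61 × 0.78 / (4 × 5.67×10⁻⁸)]^(1/4) = (3.31×10⁷)^(1/4) = 75.8 K.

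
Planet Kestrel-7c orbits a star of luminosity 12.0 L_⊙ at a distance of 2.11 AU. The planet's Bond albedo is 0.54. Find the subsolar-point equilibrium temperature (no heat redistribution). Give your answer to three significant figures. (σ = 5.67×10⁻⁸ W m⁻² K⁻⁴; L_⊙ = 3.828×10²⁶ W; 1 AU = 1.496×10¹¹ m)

T_ss ≈ 415 K

d = 2.11 AU = 3.16×10¹¹ m.
L = 12.0 × 3.828×10²⁶ = 4.59×10²⁷ W.
Flux: S = L/(4πd²) = 4.59×10²⁷/(4π×(3.16×10¹¹)²) = 3670 W m⁻².
At the subsolar point the surface absorbs S(1−A) and emits σT⁴ per unit area — no factor of 4, since only the local patch is in balance.
T = [3670 × 0.46 / 5.67×10⁻⁸]^(1/4) = (2.98×10¹⁰)^(1/4) = 415 K.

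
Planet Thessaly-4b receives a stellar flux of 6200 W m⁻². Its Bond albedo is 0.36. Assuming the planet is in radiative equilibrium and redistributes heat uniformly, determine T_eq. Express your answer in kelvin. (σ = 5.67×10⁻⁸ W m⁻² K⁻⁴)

T_eq ≈ 364 K

Energy balance: absorbed = emitted ⇒ πR²·S(1−A) = 4πR²·σT_eq⁴, so T_eq⁴ = S(1−A)/(4σ).
T_eq = [6200 × 0.64 / (4 × 5.67×10⁻⁸)]^(1/4) = (1.75×10¹⁰)^(1/4) = 364 K.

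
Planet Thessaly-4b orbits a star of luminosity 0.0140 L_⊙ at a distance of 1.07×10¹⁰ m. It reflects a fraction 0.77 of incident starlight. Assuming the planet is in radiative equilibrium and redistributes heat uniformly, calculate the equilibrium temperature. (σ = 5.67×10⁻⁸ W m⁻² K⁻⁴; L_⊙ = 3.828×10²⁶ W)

L = 0.0140 × 3.828×10²⁶ = 5.36×10²⁴ W.
Flux: S = L/(4πd²) = 5.36×10²⁴/(4π×(1.07×10¹⁰)²) = 3720 W m⁻².
Energy balance: absorbed = emitted ⇒ πR²·S(1−A) = 4πR²·σT_eq⁴, so T_eq⁴ = S(1−A)/(4σ).
T_eq = [3720 × 0.23 / (4 × 5.67×10⁻⁸)]^(1/4) = (3.78×10⁹)^(1/4) = 248 K.

T_eq ≈ 248 K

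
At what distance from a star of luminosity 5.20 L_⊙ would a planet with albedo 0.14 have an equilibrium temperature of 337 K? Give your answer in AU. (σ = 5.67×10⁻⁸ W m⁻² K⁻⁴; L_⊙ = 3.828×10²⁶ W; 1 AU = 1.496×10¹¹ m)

L = 5.20 × 3.828×10²⁶ = 1.99×10²⁷ W.
From T_eq⁴ = L(1−A)/(16πσd²): d = √[L(1−A)/(16πσT_eq⁴)].
d = √[1.99×10²⁷ × 0.86 / (16π × 5.67×10⁻⁸ × (337)⁴)] = 2.16×10¹¹ m = 1.44 AU.

d ≈ 1.44 AU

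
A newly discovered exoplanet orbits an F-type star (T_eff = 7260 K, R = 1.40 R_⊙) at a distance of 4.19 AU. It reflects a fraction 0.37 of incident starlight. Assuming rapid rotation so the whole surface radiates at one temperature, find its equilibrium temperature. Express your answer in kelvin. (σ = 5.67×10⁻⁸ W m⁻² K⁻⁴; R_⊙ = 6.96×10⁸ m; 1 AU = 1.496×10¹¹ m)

T_eq ≈ 180 K

R_⋆ = 1.40 × 6.96×10⁸ = 9.74×10⁸ m.
d = 4.19 AU = 6.27×10¹¹ m.
L = 4πR_⋆²σT_⋆⁴ = 4π(9.74×10⁸)² × 5.67×10⁻⁸ × (7260)⁴ = 1.88×10²⁷ W.
S = L/(4πd²) = 381 W m⁻².
Energy balance: absorbed = emitted ⇒ πR²·S(1−A) = 4πR²·σT_eq⁴, so T_eq⁴ = S(1−A)/(4σ).
T_eq = [381 × 0.63 / (4 × 5.67×10⁻⁸)]^(1/4) = (1.06×10⁹)^(1/4) = 180 K.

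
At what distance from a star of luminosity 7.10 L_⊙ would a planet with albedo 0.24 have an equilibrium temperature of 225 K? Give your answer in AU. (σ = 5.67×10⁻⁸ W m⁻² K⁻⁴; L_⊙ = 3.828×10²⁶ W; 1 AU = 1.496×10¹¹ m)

d ≈ 3.55 AU

L = 7.10 × 3.828×10²⁶ = 2.72×10²⁷ W.
From T_eq⁴ = L(1−A)/(16πσd²): d = √[L(1−A)/(16πσT_eq⁴)].
d = √[2.72×10²⁷ × 0.76 / (16π × 5.67×10⁻⁸ × (225)⁴)] = 5.32×10¹¹ m = 3.55 AU.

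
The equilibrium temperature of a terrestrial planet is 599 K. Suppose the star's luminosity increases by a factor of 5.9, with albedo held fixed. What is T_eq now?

T_eq ∝ L^(1/4) · d^(−1/2).
T′ = 599 × 5.9^(1/4) = 934 K.

T_eq ≈ 934 K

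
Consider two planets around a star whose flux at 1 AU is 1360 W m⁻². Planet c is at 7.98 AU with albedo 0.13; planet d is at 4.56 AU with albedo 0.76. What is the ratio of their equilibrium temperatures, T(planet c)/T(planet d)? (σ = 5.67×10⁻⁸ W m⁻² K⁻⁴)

T_eq = [S₀(1−A)/(4σd²)]^(1/4), so T ∝ (1−A)^(1/4) / √d.
T₁ = [1360×0.87/(4×5.67×10⁻⁸×7.98²)]^(1/4) = 95.14 K.
T₂ = [1360×0.24/(4×5.67×10⁻⁸×4.56²)]^(1/4) = 91.21 K.

T₁/T₂ ≈ 1.043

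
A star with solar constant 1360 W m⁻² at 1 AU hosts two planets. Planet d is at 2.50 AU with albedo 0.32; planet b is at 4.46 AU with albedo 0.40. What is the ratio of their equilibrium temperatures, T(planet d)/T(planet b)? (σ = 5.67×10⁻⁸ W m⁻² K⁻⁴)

T_eq = [S₀(1−A)/(4σd²)]^(1/4), so T ∝ (1−A)^(1/4) / √d.
T₁ = [1360×0.68/(4×5.67×10⁻⁸×2.50²)]^(1/4) = 159.82 K.
T₂ = [1360×0.60/(4×5.67×10⁻⁸×4.46²)]^(1/4) = 115.97 K.

T₁/T₂ ≈ 1.378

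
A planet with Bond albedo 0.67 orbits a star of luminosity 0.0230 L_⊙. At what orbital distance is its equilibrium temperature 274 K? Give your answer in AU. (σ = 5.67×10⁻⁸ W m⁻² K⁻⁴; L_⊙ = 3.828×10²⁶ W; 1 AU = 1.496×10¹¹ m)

L = 0.0230 × 3.828×10²⁶ = 8.80×10²⁴ W.
From T_eq⁴ = L(1−A)/(16πσd²): d = √[L(1−A)/(16πσT_eq⁴)].
d = √[8.80×10²⁴ × 0.33 / (16π × 5.67×10⁻⁸ × (274)⁴)] = 1.34×10¹⁰ m = 0.0899 AU.

d ≈ 0.0899 AU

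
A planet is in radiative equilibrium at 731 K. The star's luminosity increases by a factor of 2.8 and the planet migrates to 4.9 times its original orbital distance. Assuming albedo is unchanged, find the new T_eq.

T_eq ≈ 427 K

T_eq ∝ L^(1/4) · d^(−1/2).
T′ = 731 × 2.8^(1/4) / 4.9^(1/2) = 427 K.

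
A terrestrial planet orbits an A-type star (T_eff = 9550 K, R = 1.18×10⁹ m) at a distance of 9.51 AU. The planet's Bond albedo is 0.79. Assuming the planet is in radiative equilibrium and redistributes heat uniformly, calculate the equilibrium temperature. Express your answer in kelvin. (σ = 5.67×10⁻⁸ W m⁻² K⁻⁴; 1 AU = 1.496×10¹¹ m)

d = 9.51 AU = 1.42×10¹² m.
L = 4πR_⋆²σT_⋆⁴ = 4π(1.18×10⁹)² × 5.67×10⁻⁸ × (9550)⁴ = 8.25×10²⁷ W.
S = L/(4πd²) = 324 W m⁻².
Energy balance: absorbed = emitted ⇒ πR²·S(1−A) = 4πR²·σT_eq⁴, so T_eq⁴ = S(1−A)/(4σ).
T_eq = [324 × 0.21 / (4 × 5.67×10⁻⁸)]^(1/4) = (3.00×10⁸)^(1/4) = 132 K.

T_eq ≈ 132 K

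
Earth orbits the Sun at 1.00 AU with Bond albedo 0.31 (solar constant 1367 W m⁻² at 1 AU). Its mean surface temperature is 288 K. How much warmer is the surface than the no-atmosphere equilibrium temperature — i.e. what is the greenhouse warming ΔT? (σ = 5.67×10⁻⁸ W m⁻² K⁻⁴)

ΔT ≈ 34.1 K

S = 1367/1.00² = 1367 W m⁻².
T_eq = [S(1−A)/(4σ)]^(1/4) = [1367×0.69/(4×5.67×10⁻⁸)]^(1/4) = 253.9 K.
ΔT = T_surf − T_eq = 288 − 253.9.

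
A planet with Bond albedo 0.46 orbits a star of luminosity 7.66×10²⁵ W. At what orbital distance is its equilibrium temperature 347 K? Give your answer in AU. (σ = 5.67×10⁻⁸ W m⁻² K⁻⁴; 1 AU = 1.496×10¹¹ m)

d ≈ 0.211 AU

From T_eq⁴ = L(1−A)/(16πσd²): d = √[L(1−A)/(16πσT_eq⁴)].
d = √[7.66×10²⁵ × 0.54 / (16π × 5.67×10⁻⁸ × (347)⁴)] = 3.16×10¹⁰ m = 0.211 AU.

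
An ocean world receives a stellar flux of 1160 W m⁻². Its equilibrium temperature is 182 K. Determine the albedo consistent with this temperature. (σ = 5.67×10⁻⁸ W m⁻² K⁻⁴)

From T_eq⁴ = S(1−A)/(4σ): 1−A = 4σT_eq⁴/S.
1−A = 4 × 5.67×10⁻⁸ × (182)⁴ / 1160 = 0.215.

A ≈ 0.79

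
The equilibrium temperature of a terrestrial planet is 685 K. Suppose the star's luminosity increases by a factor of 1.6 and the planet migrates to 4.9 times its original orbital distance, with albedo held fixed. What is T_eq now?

T_eq ∝ L^(1/4) · d^(−1/2).
T′ = 685 × 1.6^(1/4) / 4.9^(1/2) = 348 K.

T_eq ≈ 348 K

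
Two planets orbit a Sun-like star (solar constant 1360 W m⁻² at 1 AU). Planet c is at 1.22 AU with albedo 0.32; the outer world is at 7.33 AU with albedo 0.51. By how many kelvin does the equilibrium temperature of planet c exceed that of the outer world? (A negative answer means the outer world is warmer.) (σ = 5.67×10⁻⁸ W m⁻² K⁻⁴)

ΔT ≈ 142.8 K

T_eq = [S₀(1−A)/(4σd²)]^(1/4), so T ∝ (1−A)^(1/4) / √d.
T₁ = [1360×0.68/(4×5.67×10⁻⁸×1.22²)]^(1/4) = 228.78 K.
T₂ = [1360×0.49/(4×5.67×10⁻⁸×7.33²)]^(1/4) = 85.99 K.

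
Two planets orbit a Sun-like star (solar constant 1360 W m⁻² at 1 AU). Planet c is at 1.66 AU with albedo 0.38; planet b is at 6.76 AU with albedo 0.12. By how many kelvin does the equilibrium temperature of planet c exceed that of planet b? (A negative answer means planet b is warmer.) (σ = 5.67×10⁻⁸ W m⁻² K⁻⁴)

T_eq = [S₀(1−A)/(4σd²)]^(1/4), so T ∝ (1−A)^(1/4) / √d.
T₁ = [1360×0.62/(4×5.67×10⁻⁸×1.66²)]^(1/4) = 191.65 K.
T₂ = [1360×0.88/(4×5.67×10⁻⁸×6.76²)]^(1/4) = 103.66 K.

ΔT ≈ 88.0 K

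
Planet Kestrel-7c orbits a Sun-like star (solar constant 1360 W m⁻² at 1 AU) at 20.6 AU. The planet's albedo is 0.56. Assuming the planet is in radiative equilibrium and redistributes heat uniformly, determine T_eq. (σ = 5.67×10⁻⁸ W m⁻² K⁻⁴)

Flux at 20.6 AU: S = 1360/20.6² = 3.20 W m⁻².
Energy balance: absorbed = emitted ⇒ πR²·S(1−A) = 4πR²·σT_eq⁴, so T_eq⁴ = S(1−A)/(4σ).
T_eq = [3.20 × 0.44 / (4 × 5.67×10⁻⁸)]^(1/4) = (6.22×10⁶)^(1/4) = 49.9 K.

T_eq ≈ 49.9 K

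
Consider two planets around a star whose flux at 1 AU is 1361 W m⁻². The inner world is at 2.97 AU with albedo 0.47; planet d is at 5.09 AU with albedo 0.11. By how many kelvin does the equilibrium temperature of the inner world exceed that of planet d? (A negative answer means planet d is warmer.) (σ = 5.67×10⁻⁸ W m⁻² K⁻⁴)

ΔT ≈ 18.0 K

T_eq = [S₀(1−A)/(4σd²)]^(1/4), so T ∝ (1−A)^(1/4) / √d.
T₁ = [1361×0.53/(4×5.67×10⁻⁸×2.97²)]^(1/4) = 137.80 K.
T₂ = [1361×0.89/(4×5.67×10⁻⁸×5.09²)]^(1/4) = 119.82 K.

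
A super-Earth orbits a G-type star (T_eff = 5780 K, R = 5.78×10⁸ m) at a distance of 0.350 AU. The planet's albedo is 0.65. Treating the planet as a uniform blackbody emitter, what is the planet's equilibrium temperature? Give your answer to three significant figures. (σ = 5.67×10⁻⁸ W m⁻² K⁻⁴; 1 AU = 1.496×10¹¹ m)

T_eq ≈ 330 K

d = 0.350 AU = 5.24×10¹⁰ m.
L = 4πR_⋆²σT_⋆⁴ = 4π(5.78×10⁸)² × 5.67×10⁻⁸ × (5780)⁴ = 2.66×10²⁶ W.
S = L/(4πd²) = 7710 W m⁻².
Energy balance: absorbed = emitted ⇒ πR²·S(1−A) = 4πR²·σT_eq⁴, so T_eq⁴ = S(1−A)/(4σ).
T_eq = [7710 × 0.35 / (4 × 5.67×10⁻⁸)]^(1/4) = (1.19×10¹⁰)^(1/4) = 330 K.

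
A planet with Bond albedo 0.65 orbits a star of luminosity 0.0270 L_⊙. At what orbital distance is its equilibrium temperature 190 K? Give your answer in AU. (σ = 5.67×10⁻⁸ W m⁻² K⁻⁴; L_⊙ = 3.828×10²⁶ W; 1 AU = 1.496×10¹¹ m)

L = 0.0270 × 3.828×10²⁶ = 1.03×10²⁵ W.
From T_eq⁴ = L(1−A)/(16πσd²): d = √[L(1−A)/(16πσT_eq⁴)].
d = √[1.03×10²⁵ × 0.35 / (16π × 5.67×10⁻⁸ × (190)⁴)] = 3.12×10¹⁰ m = 0.209 AU.

d ≈ 0.209 AU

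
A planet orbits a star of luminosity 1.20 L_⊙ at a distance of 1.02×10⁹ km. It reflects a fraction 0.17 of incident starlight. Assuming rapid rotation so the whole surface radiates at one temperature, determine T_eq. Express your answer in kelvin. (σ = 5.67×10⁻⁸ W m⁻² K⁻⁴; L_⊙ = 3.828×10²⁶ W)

d = 1.02×10⁹ km = 1.02×10¹² m.
L = 1.20 × 3.828×10²⁶ = 4.59×10²⁶ W.
Flux: S = L/(4πd²) = 4.59×10²⁶/(4π×(1.02×10¹²)²) = 35.1 W m⁻².
Energy balance: absorbed = emitted ⇒ πR²·S(1−A) = 4πR²·σT_eq⁴, so T_eq⁴ = S(1−A)/(4σ).
T_eq = [35.1 × 0.83 / (4 × 5.67×10⁻⁸)]^(1/4) = (1.29×10⁸)^(1/4) = 106 K.

T_eq ≈ 106 K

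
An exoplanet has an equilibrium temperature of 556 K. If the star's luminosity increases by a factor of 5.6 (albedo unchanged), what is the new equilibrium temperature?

T_eq ∝ L^(1/4) · d^(−1/2).
T′ = 556 × 5.6^(1/4) = 855 K.

T_eq ≈ 855 K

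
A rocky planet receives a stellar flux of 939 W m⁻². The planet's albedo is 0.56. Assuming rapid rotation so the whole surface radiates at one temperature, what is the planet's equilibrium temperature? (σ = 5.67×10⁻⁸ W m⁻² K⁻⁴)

Energy balance: absorbed = emitted ⇒ πR²·S(1−A) = 4πR²·σT_eq⁴, so T_eq⁴ = S(1−A)/(4σ).
T_eq = [939 × 0.44 / (4 × 5.67×10⁻⁸)]^(1/4) = (1.82×10⁹)^(1/4) = 207 K.

T_eq ≈ 207 K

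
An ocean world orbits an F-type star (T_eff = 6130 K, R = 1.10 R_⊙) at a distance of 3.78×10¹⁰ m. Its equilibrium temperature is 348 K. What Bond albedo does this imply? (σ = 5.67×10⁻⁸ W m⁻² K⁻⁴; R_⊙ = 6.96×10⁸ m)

A ≈ 0.90

R_⋆ = 1.10 × 6.96×10⁸ = 7.66×10⁸ m.
L = 4πR_⋆²σT_⋆⁴ = 4π(7.66×10⁸)² × 5.67×10⁻⁸ × (6130)⁴ = 5.90×10²⁶ W.
S = L/(4πd²) = 3.28×10⁴ W m⁻².
From T_eq⁴ = S(1−A)/(4σ): 1−A = 4σT_eq⁴/S.
1−A = 4 × 5.67×10⁻⁸ × (348)⁴ / 3.28×10⁴ = 0.101.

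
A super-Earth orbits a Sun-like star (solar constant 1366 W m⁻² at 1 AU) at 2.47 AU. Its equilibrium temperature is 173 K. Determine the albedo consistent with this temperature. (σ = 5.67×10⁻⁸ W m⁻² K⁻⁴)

A ≈ 0.09

Flux at 2.47 AU: S = 1366/2.47² = 224 W m⁻².
From T_eq⁴ = S(1−A)/(4σ): 1−A = 4σT_eq⁴/S.
1−A = 4 × 5.67×10⁻⁸ × (173)⁴ / 224 = 0.907.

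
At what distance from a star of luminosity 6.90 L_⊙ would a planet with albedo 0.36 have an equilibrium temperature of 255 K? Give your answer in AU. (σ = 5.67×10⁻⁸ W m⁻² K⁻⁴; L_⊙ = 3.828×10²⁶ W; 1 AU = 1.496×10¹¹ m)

d ≈ 2.50 AU

L = 6.90 × 3.828×10²⁶ = 2.64×10²⁷ W.
From T_eq⁴ = L(1−A)/(16πσd²): d = √[L(1−A)/(16πσT_eq⁴)].
d = √[2.64×10²⁷ × 0.64 / (16π × 5.67×10⁻⁸ × (255)⁴)] = 3.75×10¹¹ m = 2.50 AU.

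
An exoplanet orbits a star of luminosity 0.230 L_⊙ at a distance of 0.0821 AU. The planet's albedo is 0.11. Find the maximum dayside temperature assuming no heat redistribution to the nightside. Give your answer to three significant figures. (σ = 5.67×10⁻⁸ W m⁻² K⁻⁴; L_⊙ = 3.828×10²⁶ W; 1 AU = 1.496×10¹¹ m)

T_ss ≈ 924 K

d = 0.0821 AU = 1.23×10¹⁰ m.
L = 0.230 × 3.828×10²⁶ = 8.80×10²⁵ W.
Flux: S = L/(4πd²) = 8.80×10²⁵/(4π×(1.23×10¹⁰)²) = 4.64×10⁴ W m⁻².
With no redistribution each surface element balances locally: S(1−A) = σT⁴.
T = [4.64×10⁴ × 0.89 / 5.67×10⁻⁸]^(1/4) = (7.29×10¹¹)^(1/4) = 924 K.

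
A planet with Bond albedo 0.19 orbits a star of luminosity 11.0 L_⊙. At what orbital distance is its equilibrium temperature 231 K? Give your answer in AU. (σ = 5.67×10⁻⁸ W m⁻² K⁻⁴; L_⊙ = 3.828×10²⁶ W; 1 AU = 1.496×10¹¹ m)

d ≈ 4.33 AU

L = 11.0 × 3.828×10²⁶ = 4.21×10²⁷ W.
From T_eq⁴ = L(1−A)/(16πσd²): d = √[L(1−A)/(16πσT_eq⁴)].
d = √[4.21×10²⁷ × 0.81 / (16π × 5.67×10⁻⁸ × (231)⁴)] = 6.48×10¹¹ m = 4.33 AU.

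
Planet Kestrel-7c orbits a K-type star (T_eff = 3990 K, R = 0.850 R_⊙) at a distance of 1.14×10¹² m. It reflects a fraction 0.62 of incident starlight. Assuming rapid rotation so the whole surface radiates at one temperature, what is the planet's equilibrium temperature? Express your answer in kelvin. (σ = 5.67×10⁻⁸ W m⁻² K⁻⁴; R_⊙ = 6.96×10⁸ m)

T_eq ≈ 50.5 K

R_⋆ = 0.850 × 6.96×10⁸ = 5.92×10⁸ m.
L = 4πR_⋆²σT_⋆⁴ = 4π(5.92×10⁸)² × 5.67×10⁻⁸ × (3990)⁴ = 6.32×10²⁵ W.
S = L/(4πd²) = 3.87 W m⁻².
Energy balance: absorbed = emitted ⇒ πR²·S(1−A) = 4πR²·σT_eq⁴, so T_eq⁴ = S(1−A)/(4σ).
T_eq = [3.87 × 0.38 / (4 × 5.67×10⁻⁸)]^(1/4) = (6.48×10⁶)^(1/4) = 50.5 K.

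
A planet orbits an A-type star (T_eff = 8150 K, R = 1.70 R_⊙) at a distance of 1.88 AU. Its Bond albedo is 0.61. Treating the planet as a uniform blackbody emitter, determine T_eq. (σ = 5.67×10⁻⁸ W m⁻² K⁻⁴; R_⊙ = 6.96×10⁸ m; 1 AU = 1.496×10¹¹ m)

R_⋆ = 1.70 × 6.96×10⁸ = 1.18×10⁹ m.
d = 1.88 AU = 2.81×10¹¹ m.
L = 4πR_⋆²σT_⋆⁴ = 4π(1.18×10⁹)² × 5.67×10⁻⁸ × (8150)⁴ = 4.40×10²⁷ W.
S = L/(4πd²) = 4430 W m⁻².
Energy balance: absorbed = emitted ⇒ πR²·S(1−A) = 4πR²·σT_eq⁴, so T_eq⁴ = S(1−A)/(4σ).
T_eq = [4430 × 0.39 / (4 × 5.67×10⁻⁸)]^(1/4) = (7.61×10⁹)^(1/4) = 295 K.

T_eq ≈ 295 K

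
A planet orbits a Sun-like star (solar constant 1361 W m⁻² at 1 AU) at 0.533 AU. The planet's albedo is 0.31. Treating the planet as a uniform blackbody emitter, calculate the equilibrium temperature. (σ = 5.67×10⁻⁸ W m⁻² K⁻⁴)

Flux at 0.533 AU: S = 1361/0.533² = 4790 W m⁻².
Energy balance: absorbed = emitted ⇒ πR²·S(1−A) = 4πR²·σT_eq⁴, so T_eq⁴ = S(1−A)/(4σ).
T_eq = [4790 × 0.69 / (4 × 5.67×10⁻⁸)]^(1/4) = (1.46×10¹⁰)^(1/4) = 347 K.

T_eq ≈ 347 K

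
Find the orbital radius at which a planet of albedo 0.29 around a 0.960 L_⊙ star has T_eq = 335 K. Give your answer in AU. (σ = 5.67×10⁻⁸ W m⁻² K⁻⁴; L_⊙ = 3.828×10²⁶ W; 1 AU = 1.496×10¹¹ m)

L = 0.960 × 3.828×10²⁶ = 3.67×10²⁶ W.
From T_eq⁴ = L(1−A)/(16πσd²): d = √[L(1−A)/(16πσT_eq⁴)].
d = √[3.67×10²⁶ × 0.71 / (16π × 5.67×10⁻⁸ × (335)⁴)] = 8.53×10¹⁰ m = 0.570 AU.

d ≈ 0.570 AU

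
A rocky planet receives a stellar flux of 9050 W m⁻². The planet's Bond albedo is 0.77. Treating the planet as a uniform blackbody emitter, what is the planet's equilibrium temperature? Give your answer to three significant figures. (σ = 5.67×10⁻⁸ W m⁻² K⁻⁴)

Energy balance: absorbed = emitted ⇒ πR²·S(1−A) = 4πR²·σT_eq⁴, so T_eq⁴ = S(1−A)/(4σ).
T_eq = [9050 × 0.23 / (4 × 5.67×10⁻⁸)]^(1/4) = (9.18×10⁹)^(1/4) = 310 K.

T_eq ≈ 310 K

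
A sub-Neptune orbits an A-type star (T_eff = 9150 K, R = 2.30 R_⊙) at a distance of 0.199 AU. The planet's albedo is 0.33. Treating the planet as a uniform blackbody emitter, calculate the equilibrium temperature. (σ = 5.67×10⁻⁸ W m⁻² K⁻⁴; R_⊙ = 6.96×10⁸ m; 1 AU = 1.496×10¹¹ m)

R_⋆ = 2.30 × 6.96×10⁸ = 1.60×10⁹ m.
d = 0.199 AU = 2.98×10¹⁰ m.
L = 4πR_⋆²σT_⋆⁴ = 4π(1.60×10⁹)² × 5.67×10⁻⁸ × (9150)⁴ = 1.28×10²⁸ W.
S = L/(4πd²) = 1.15×10⁶ W m⁻².
Energy balance: absorbed = emitted ⇒ πR²·S(1−A) = 4πR²·σT_eq⁴, so T_eq⁴ = S(1−A)/(4σ).
T_eq = [1.15×10⁶ × 0.67 / (4 × 5.67×10⁻⁸)]^(1/4) = (3.39×10¹²)^(1/4) = 1360 K.

T_eq ≈ 1360 K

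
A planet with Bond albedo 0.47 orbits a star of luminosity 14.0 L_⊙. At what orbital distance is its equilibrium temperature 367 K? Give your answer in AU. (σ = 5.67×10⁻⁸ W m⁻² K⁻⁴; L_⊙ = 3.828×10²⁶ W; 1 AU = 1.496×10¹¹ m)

L = 14.0 × 3.828×10²⁶ = 5.36×10²⁷ W.
From T_eq⁴ = L(1−A)/(16πσd²): d = √[L(1−A)/(16πσT_eq⁴)].
d = √[5.36×10²⁷ × 0.53 / (16π × 5.67×10⁻⁸ × (367)⁴)] = 2.34×10¹¹ m = 1.57 AU.

d ≈ 1.57 AU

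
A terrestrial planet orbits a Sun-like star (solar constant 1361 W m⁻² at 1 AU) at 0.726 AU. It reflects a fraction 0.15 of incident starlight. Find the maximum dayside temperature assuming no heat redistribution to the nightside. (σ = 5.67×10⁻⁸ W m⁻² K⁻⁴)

T_ss ≈ 444 K

Flux at 0.726 AU: S = 1361/0.726² = 2580 W m⁻².
With no redistribution each surface element balances locally: S(1−A) = σT⁴.
T = [2580 × 0.85 / 5.67×10⁻⁸]^(1/4) = (3.87×10¹⁰)^(1/4) = 444 K.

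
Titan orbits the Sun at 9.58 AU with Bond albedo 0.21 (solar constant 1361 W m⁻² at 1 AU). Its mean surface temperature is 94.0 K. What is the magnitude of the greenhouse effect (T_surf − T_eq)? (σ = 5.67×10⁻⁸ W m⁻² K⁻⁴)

S = 1361/9.58² = 14.83 W m⁻².
T_eq = [S(1−A)/(4σ)]^(1/4) = [14.83×0.79/(4×5.67×10⁻⁸)]^(1/4) = 84.8 K.
ΔT = T_surf − T_eq = 94 − 84.8.

ΔT ≈ 9.2 K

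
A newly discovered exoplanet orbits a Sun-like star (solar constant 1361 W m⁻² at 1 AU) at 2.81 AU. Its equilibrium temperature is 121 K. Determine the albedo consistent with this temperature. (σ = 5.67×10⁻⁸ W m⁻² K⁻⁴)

Flux at 2.81 AU: S = 1361/2.81² = 172 W m⁻².
From T_eq⁴ = S(1−A)/(4σ): 1−A = 4σT_eq⁴/S.
1−A = 4 × 5.67×10⁻⁸ × (121)⁴ / 172 = 0.282.

A ≈ 0.72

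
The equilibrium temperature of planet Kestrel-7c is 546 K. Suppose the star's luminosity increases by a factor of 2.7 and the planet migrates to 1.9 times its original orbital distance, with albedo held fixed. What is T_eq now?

T_eq ∝ L^(1/4) · d^(−1/2).
T′ = 546 × 2.7^(1/4) / 1.9^(1/2) = 508 K.

T_eq ≈ 508 K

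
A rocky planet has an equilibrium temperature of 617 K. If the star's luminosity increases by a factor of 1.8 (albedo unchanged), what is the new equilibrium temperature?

T_eq ≈ 715 K

T_eq ∝ L^(1/4) · d^(−1/2).
T′ = 617 × 1.8^(1/4) = 715 K.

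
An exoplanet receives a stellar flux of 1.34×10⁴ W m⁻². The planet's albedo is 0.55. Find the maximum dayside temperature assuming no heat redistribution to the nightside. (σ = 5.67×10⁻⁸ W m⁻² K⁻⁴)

With no redistribution each surface element balances locally: S(1−A) = σT⁴.
T = [1.34×10⁴ × 0.45 / 5.67×10⁻⁸]^(1/4) = (1.06×10¹¹)^(1/4) = 571 K.

T_ss ≈ 571 K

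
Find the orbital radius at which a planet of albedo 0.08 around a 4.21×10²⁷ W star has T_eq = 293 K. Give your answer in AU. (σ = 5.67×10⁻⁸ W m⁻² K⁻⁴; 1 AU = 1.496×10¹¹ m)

From T_eq⁴ = L(1−A)/(16πσd²): d = √[L(1−A)/(16πσT_eq⁴)].
d = √[4.21×10²⁷ × 0.92 / (16π × 5.67×10⁻⁸ × (293)⁴)] = 4.29×10¹¹ m = 2.87 AU.

d ≈ 2.87 AU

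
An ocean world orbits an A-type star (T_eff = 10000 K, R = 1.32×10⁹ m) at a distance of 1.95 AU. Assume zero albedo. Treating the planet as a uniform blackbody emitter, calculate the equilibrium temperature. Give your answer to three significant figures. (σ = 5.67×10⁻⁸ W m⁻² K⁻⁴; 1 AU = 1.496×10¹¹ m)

d = 1.95 AU = 2.92×10¹¹ m.
L = 4πR_⋆²σT_⋆⁴ = 4π(1.32×10⁹)² × 5.67×10⁻⁸ × (10000)⁴ = 1.24×10²⁸ W.
S = L/(4πd²) = 1.16×10⁴ W m⁻².
Energy balance: absorbed = emitted ⇒ πR²·S(1−A) = 4πR²·σT_eq⁴, so T_eq⁴ = S(1−A)/(4σ).
T_eq = [1.16×10⁴ × 1.00 / (4 × 5.67×10⁻⁸)]^(1/4) = (5.12×10¹⁰)^(1/4) = 476 K.

T_eq ≈ 476 K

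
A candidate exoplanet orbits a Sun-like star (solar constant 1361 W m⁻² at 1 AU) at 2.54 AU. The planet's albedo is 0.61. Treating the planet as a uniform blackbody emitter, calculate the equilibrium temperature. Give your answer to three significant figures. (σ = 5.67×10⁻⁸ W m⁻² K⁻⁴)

T_eq ≈ 138 K

Flux at 2.54 AU: S = 1361/2.54² = 211 W m⁻².
Energy balance: absorbed = emitted ⇒ πR²·S(1−A) = 4πR²·σT_eq⁴, so T_eq⁴ = S(1−A)/(4σ).
T_eq = [211 × 0.39 / (4 × 5.67×10⁻⁸)]^(1/4) = (3.63×10⁸)^(1/4) = 138 K.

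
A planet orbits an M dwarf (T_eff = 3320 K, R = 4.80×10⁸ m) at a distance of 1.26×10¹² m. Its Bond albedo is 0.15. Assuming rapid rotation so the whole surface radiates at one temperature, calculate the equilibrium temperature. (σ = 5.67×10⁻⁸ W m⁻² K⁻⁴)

T_eq ≈ 44.0 K

L = 4πR_⋆²σT_⋆⁴ = 4π(4.80×10⁸)² × 5.67×10⁻⁸ × (3320)⁴ = 1.99×10²⁵ W.
S = L/(4πd²) = 1.00 W m⁻².
Energy balance: absorbed = emitted ⇒ πR²·S(1−A) = 4πR²·σT_eq⁴, so T_eq⁴ = S(1−A)/(4σ).
T_eq = [1.00 × 0.85 / (4 × 5.67×10⁻⁸)]^(1/4) = (3.75×10⁶)^(1/4) = 44.0 K.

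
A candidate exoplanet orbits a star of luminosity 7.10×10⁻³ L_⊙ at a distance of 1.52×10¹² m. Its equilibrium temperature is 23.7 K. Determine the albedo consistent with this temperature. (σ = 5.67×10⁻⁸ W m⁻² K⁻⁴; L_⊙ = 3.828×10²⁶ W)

L = 7.10×10⁻³ × 3.828×10²⁶ = 2.72×10²⁴ W.
Flux: S = L/(4πd²) = 2.72×10²⁴/(4π×(1.52×10¹²)²) = 0.0936 W m⁻².
From T_eq⁴ = S(1−A)/(4σ): 1−A = 4σT_eq⁴/S.
1−A = 4 × 5.67×10⁻⁸ × (23.7)⁴ / 0.0936 = 0.764.

A ≈ 0.24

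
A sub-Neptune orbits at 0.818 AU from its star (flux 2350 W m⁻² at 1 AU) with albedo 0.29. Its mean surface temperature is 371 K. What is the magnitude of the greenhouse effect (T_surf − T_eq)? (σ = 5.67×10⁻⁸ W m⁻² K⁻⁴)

S = 2350/0.818² = 3512 W m⁻².
T_eq = [S(1−A)/(4σ)]^(1/4) = [3512×0.71/(4×5.67×10⁻⁸)]^(1/4) = 323.8 K.
ΔT = T_surf − T_eq = 371 − 323.8.

ΔT ≈ 47.2 K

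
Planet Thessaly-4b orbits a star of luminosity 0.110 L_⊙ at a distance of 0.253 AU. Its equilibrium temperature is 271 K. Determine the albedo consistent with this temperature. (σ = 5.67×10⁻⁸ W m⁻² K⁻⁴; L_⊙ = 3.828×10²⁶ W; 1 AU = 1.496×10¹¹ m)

d = 0.253 AU = 3.78×10¹⁰ m.
L = 0.110 × 3.828×10²⁶ = 4.21×10²⁵ W.
Flux: S = L/(4πd²) = 4.21×10²⁵/(4π×(3.78×10¹⁰)²) = 2340 W m⁻².
From T_eq⁴ = S(1−A)/(4σ): 1−A = 4σT_eq⁴/S.
1−A = 4 × 5.67×10⁻⁸ × (271)⁴ / 2340 = 0.523.

A ≈ 0.48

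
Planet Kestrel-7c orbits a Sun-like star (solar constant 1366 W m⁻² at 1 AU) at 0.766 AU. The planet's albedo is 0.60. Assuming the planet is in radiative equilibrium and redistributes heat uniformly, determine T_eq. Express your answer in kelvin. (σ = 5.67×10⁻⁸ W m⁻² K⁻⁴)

Flux at 0.766 AU: S = 1366/0.766² = 2330 W m⁻².
Energy balance: absorbed = emitted ⇒ πR²·S(1−A) = 4πR²·σT_eq⁴, so T_eq⁴ = S(1−A)/(4σ).
T_eq = [2330 × 0.40 / (4 × 5.67×10⁻⁸)]^(1/4) = (4.11×10⁹)^(1/4) = 253 K.

T_eq ≈ 253 K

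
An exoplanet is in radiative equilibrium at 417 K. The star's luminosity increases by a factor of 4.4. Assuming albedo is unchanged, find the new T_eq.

T_eq ≈ 604 K

T_eq ∝ L^(1/4) · d^(−1/2).
T′ = 417 × 4.4^(1/4) = 604 K.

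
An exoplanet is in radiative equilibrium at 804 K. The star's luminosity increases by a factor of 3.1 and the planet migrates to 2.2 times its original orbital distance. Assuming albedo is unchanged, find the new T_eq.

T_eq ≈ 719 K

T_eq ∝ L^(1/4) · d^(−1/2).
T′ = 804 × 3.1^(1/4) / 2.2^(1/2) = 719 K.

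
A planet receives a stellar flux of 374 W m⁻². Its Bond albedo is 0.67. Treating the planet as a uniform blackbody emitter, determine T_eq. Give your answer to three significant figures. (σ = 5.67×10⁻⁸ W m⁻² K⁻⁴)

T_eq ≈ 153 K

Energy balance: absorbed = emitted ⇒ πR²·S(1−A) = 4πR²·σT_eq⁴, so T_eq⁴ = S(1−A)/(4σ).
T_eq = [374 × 0.33 / (4 × 5.67×10⁻⁸)]^(1/4) = (5.44×10⁸)^(1/4) = 153 K.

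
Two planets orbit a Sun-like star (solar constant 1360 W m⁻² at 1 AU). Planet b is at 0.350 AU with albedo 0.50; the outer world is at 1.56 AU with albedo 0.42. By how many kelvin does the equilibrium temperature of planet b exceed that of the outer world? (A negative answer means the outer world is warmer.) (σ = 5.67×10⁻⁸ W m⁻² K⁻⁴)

ΔT ≈ 201.1 K

T_eq = [S₀(1−A)/(4σd²)]^(1/4), so T ∝ (1−A)^(1/4) / √d.
T₁ = [1360×0.50/(4×5.67×10⁻⁸×0.350²)]^(1/4) = 395.53 K.
T₂ = [1360×0.58/(4×5.67×10⁻⁸×1.56²)]^(1/4) = 194.43 K.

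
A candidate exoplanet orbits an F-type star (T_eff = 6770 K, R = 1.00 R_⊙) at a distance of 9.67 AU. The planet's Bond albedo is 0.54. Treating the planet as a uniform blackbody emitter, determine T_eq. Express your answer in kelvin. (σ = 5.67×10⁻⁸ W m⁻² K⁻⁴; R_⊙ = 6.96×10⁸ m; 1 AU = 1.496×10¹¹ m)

T_eq ≈ 86.5 K

R_⋆ = 1.00 × 6.96×10⁸ = 6.96×10⁸ m.
d = 9.67 AU = 1.45×10¹² m.
L = 4πR_⋆²σT_⋆⁴ = 4π(6.96×10⁸)² × 5.67×10⁻⁸ × (6770)⁴ = 7.25×10²⁶ W.
S = L/(4πd²) = 27.6 W m⁻².
Energy balance: absorbed = emitted ⇒ πR²·S(1−A) = 4πR²·σT_eq⁴, so T_eq⁴ = S(1−A)/(4σ).
T_eq = [27.6 × 0.46 / (4 × 5.67×10⁻⁸)]^(1/4) = (5.59×10⁷)^(1/4) = 86.5 K.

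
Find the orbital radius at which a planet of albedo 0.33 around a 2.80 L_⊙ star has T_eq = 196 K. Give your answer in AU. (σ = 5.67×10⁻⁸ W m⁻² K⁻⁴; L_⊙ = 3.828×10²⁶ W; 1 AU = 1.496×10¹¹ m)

L = 2.80 × 3.828×10²⁶ = 1.07×10²⁷ W.
From T_eq⁴ = L(1−A)/(16πσd²): d = √[L(1−A)/(16πσT_eq⁴)].
d = √[1.07×10²⁷ × 0.67 / (16π × 5.67×10⁻⁸ × (196)⁴)] = 4.13×10¹¹ m = 2.76 AU.

d ≈ 2.76 AU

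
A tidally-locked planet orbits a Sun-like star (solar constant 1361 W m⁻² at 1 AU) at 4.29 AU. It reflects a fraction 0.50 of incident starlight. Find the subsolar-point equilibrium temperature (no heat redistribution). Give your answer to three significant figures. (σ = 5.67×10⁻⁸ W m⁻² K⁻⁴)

T_ss ≈ 160 K

Flux at 4.29 AU: S = 1361/4.29² = 74.0 W m⁻².
At the subsolar point the surface absorbs S(1−A) and emits σT⁴ per unit area — no factor of 4, since only the local patch is in balance.
T = [74.0 × 0.50 / 5.67×10⁻⁸]^(1/4) = (6.52×10⁸)^(1/4) = 160 K.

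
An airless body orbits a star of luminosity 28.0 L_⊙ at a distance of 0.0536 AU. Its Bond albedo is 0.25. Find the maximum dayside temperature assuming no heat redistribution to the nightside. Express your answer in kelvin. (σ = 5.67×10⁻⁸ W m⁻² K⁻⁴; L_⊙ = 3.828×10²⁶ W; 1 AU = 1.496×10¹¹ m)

d = 0.0536 AU = 8.02×10⁹ m.
L = 28.0 × 3.828×10²⁶ = 1.07×10²⁸ W.
Flux: S = L/(4πd²) = 1.07×10²⁸/(4π×(8.02×10⁹)²) = 1.33×10⁷ W m⁻².
With no redistribution each surface element balances locally: S(1−A) = σT⁴.
T = [1.33×10⁷ × 0.75 / 5.67×10⁻⁸]^(1/4) = (1.75×10¹⁴)^(1/4) = 3640 K.

T_ss ≈ 3640 K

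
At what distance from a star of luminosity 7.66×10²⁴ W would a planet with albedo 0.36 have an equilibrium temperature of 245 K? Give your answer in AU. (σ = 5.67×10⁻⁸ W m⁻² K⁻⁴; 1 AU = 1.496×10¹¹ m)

d ≈ 0.146 AU

From T_eq⁴ = L(1−A)/(16πσd²): d = √[L(1−A)/(16πσT_eq⁴)].
d = √[7.66×10²⁴ × 0.64 / (16π × 5.67×10⁻⁸ × (245)⁴)] = 2.18×10¹⁰ m = 0.146 AU.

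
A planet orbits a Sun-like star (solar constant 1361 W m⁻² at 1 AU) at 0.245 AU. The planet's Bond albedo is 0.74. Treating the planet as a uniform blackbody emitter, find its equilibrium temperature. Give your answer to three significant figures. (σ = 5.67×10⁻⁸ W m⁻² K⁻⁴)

T_eq ≈ 402 K

Flux at 0.245 AU: S = 1361/0.245² = 2.27×10⁴ W m⁻².
Energy balance: absorbed = emitted ⇒ πR²·S(1−A) = 4πR²·σT_eq⁴, so T_eq⁴ = S(1−A)/(4σ).
T_eq = [2.27×10⁴ × 0.26 / (4 × 5.67×10⁻⁸)]^(1/4) = (2.60×10¹⁰)^(1/4) = 402 K.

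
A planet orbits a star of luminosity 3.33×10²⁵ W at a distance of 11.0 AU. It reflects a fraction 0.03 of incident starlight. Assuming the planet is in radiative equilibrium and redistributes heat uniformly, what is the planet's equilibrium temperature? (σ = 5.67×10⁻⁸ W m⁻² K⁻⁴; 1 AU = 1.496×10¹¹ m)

d = 11.0 AU = 1.65×10¹² m.
Flux: S = L/(4πd²) = 3.33×10²⁵/(4π×(1.65×10¹²)²) = 0.979 W m⁻².
Energy balance: absorbed = emitted ⇒ πR²·S(1−A) = 4πR²·σT_eq⁴, so T_eq⁴ = S(1−A)/(4σ).
T_eq = [0.979 × 0.97 / (4 × 5.67×10⁻⁸)]^(1/4) = (4.19×10⁶)^(1/4) = 45.2 K.

T_eq ≈ 45.2 K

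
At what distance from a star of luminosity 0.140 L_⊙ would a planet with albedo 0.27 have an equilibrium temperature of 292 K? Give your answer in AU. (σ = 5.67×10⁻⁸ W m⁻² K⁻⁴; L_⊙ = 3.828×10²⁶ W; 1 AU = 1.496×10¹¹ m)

d ≈ 0.290 AU

L = 0.140 × 3.828×10²⁶ = 5.36×10²⁵ W.
From T_eq⁴ = L(1−A)/(16πσd²): d = √[L(1−A)/(16πσT_eq⁴)].
d = √[5.36×10²⁵ × 0.73 / (16π × 5.67×10⁻⁸ × (292)⁴)] = 4.35×10¹⁰ m = 0.290 AU.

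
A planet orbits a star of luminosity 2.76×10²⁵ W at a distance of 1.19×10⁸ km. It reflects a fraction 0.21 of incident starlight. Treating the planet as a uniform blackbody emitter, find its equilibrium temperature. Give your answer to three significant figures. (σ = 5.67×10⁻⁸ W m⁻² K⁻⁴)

T_eq ≈ 152 K

d = 1.19×10⁸ km = 1.19×10¹¹ m.
Flux: S = L/(4πd²) = 2.76×10²⁵/(4π×(1.19×10¹¹)²) = 155 W m⁻².
Energy balance: absorbed = emitted ⇒ πR²·S(1−A) = 4πR²·σT_eq⁴, so T_eq⁴ = S(1−A)/(4σ).
T_eq = [155 × 0.79 / (4 × 5.67×10⁻⁸)]^(1/4) = (5.40×10⁸)^(1/4) = 152 K.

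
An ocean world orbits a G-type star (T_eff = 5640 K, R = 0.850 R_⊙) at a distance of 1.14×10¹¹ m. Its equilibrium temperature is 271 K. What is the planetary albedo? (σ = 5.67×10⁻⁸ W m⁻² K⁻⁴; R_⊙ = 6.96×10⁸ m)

A ≈ 0.21

R_⋆ = 0.850 × 6.96×10⁸ = 5.92×10⁸ m.
L = 4πR_⋆²σT_⋆⁴ = 4π(5.92×10⁸)² × 5.67×10⁻⁸ × (5640)⁴ = 2.52×10²⁶ W.
S = L/(4πd²) = 1550 W m⁻².
From T_eq⁴ = S(1−A)/(4σ): 1−A = 4σT_eq⁴/S.
1−A = 4 × 5.67×10⁻⁸ × (271)⁴ / 1550 = 0.792.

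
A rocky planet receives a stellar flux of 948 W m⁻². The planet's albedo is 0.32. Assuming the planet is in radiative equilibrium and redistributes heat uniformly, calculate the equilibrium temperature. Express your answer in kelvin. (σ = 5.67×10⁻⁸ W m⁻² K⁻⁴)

T_eq ≈ 231 K

Energy balance: absorbed = emitted ⇒ πR²·S(1−A) = 4πR²·σT_eq⁴, so T_eq⁴ = S(1−A)/(4σ).
T_eq = [948 × 0.68 / (4 × 5.67×10⁻⁸)]^(1/4) = (2.84×10⁹)^(1/4) = 231 K.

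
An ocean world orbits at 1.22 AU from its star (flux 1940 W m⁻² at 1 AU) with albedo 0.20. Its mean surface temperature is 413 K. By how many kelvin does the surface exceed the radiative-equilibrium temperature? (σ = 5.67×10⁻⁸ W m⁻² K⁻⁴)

S = 1940/1.22² = 1303 W m⁻².
T_eq = [S(1−A)/(4σ)]^(1/4) = [1303×0.80/(4×5.67×10⁻⁸)]^(1/4) = 260.4 K.
ΔT = T_surf − T_eq = 413 − 260.4.

ΔT ≈ 152.6 K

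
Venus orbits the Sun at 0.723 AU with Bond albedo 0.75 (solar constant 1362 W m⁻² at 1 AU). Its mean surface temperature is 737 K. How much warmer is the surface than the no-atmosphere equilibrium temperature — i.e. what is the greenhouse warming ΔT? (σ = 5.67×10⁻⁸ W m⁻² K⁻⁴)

S = 1362/0.723² = 2606 W m⁻².
T_eq = [S(1−A)/(4σ)]^(1/4) = [2606×0.25/(4×5.67×10⁻⁸)]^(1/4) = 231.5 K.
ΔT = T_surf − T_eq = 737 − 231.5.

ΔT ≈ 505.5 K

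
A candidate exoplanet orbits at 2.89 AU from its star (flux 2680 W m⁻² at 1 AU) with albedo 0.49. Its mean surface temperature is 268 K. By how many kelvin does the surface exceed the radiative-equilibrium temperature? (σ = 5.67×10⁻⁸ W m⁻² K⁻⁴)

ΔT ≈ 104.1 K

S = 2680/2.89² = 320.9 W m⁻².
T_eq = [S(1−A)/(4σ)]^(1/4) = [320.9×0.51/(4×5.67×10⁻⁸)]^(1/4) = 163.9 K.
ΔT = T_surf − T_eq = 268 − 163.9.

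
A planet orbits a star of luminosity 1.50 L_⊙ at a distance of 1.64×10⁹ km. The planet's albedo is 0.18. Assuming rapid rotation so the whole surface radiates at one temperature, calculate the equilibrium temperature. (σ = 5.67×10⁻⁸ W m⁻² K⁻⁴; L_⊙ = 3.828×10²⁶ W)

T_eq ≈ 88.5 K

d = 1.64×10⁹ km = 1.64×10¹² m.
L = 1.50 × 3.828×10²⁶ = 5.74×10²⁶ W.
Flux: S = L/(4πd²) = 5.74×10²⁶/(4π×(1.64×10¹²)²) = 17.0 W m⁻².
Energy balance: absorbed = emitted ⇒ πR²·S(1−A) = 4πR²·σT_eq⁴, so T_eq⁴ = S(1−A)/(4σ).
T_eq = [17.0 × 0.82 / (4 × 5.67×10⁻⁸)]^(1/4) = (6.14×10⁷)^(1/4) = 88.5 K.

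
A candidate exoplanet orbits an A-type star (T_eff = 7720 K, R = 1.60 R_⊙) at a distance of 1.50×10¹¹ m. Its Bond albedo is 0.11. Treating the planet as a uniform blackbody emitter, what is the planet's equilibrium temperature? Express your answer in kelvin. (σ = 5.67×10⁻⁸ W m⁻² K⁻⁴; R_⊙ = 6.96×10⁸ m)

T_eq ≈ 457 K

R_⋆ = 1.60 × 6.96×10⁸ = 1.11×10⁹ m.
L = 4πR_⋆²σT_⋆⁴ = 4π(1.11×10⁹)² × 5.67×10⁻⁸ × (7720)⁴ = 3.14×10²⁷ W.
S = L/(4πd²) = 1.11×10⁴ W m⁻².
Energy balance: absorbed = emitted ⇒ πR²·S(1−A) = 4πR²·σT_eq⁴, so T_eq⁴ = S(1−A)/(4σ).
T_eq = [1.11×10⁴ × 0.89 / (4 × 5.67×10⁻⁸)]^(1/4) = (4.36×10¹⁰)^(1/4) = 457 K.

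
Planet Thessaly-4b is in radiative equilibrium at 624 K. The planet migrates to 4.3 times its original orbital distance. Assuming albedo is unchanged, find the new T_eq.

T_eq ≈ 301 K

T_eq ∝ L^(1/4) · d^(−1/2).
T′ = 624 / 4.3^(1/2) = 301 K.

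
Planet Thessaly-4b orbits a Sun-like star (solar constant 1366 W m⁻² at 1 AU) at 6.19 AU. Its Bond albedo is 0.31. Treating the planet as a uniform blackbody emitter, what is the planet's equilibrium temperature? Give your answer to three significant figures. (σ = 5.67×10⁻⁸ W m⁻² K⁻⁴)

Flux at 6.19 AU: S = 1366/6.19² = 35.7 W m⁻².
Energy balance: absorbed = emitted ⇒ πR²·S(1−A) = 4πR²·σT_eq⁴, so T_eq⁴ = S(1−A)/(4σ).
T_eq = [35.7 × 0.69 / (4 × 5.67×10⁻⁸)]^(1/4) = (1.08×10⁸)^(1/4) = 102 K.

T_eq ≈ 102 K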